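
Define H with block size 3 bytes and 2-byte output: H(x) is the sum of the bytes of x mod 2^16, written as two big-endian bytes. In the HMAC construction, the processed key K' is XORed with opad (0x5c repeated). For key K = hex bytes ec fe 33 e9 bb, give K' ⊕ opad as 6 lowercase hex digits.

Key hex bytes ec fe 33 e9 bb is 5 bytes > B = 3, so hash it first: H(key) = 03 c1, then zero-pad to 3 bytes: K' = 03 c1 00.
XOR each byte with 0x5c: 03⊕5c=5f, c1⊕5c=9d, 00⊕5c=5c.

5f9d5c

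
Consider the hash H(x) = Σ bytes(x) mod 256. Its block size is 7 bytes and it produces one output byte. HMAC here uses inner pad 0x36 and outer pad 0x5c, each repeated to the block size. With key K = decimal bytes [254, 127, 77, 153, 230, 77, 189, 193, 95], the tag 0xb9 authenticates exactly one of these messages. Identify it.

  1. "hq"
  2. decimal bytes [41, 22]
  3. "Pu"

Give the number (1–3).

1

Key decimal bytes [254, 127, 77, 153, 230, 77, 189, 193, 95] = fe 7f 4d 99 e6 4d bd c1 5f is 9 bytes > B = 7, so hash it first: H(key) = 73, then zero-pad to 7 bytes: K' = 73 00 00 00 00 00 00.
K' ⊕ ipad = 45 36 36 36 36 36 36; K' ⊕ opad = 2f 5c 5c 5c 5c 5c 5c.
m1: inner = H(45 36 36 36 36 36 36 68 71) = 62; tag = H(2f 5c 5c 5c 5c 5c 5c 62) = b9 ← matches
m2: inner = H(45 36 36 36 36 36 36 29 16) = c8; tag = H(2f 5c 5c 5c 5c 5c 5c c8) = 1f
m3: inner = H(45 36 36 36 36 36 36 50 75) = 4e; tag = H(2f 5c 5c 5c 5c 5c 5c 4e) = a5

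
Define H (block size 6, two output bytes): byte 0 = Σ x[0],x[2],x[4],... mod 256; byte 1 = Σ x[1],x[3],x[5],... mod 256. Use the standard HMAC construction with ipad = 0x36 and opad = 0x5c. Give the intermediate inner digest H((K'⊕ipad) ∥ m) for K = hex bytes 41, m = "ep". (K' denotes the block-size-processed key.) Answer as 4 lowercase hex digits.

Key hex bytes 41 is 1 byte ≤ B = 6; zero-pad to 6 bytes: K' = 41 00 00 00 00 00.
K' ⊕ ipad = 77 36 36 36 36 36.
Inner input = 77 36 36 36 36 36 ∥ 65 70.
Inner hash: even-index sum = 328 mod 256 = 72; odd-index sum = 274 mod 256 = 18 → 48 12.

4812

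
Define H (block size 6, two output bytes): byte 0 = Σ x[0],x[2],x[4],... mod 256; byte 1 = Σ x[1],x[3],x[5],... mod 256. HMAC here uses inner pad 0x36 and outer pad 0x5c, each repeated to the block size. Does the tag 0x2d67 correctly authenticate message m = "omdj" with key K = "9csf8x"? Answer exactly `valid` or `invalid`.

Key "9csf8x" = 39 63 73 66 38 78 is exactly B = 6 bytes: K' = 39 63 73 66 38 78.
K' ⊕ ipad = 0f 55 45 50 0e 4e; K' ⊕ opad = 65 3f 2f 3a 64 24.
Inner hash: even-index sum = 309 mod 256 = 53; odd-index sum = 458 mod 256 = 202 → 35 ca.
Outer hash (recomputed tag): even-index sum = 301 mod 256 = 45; odd-index sum = 359 mod 256 = 103 → 2d 67.
Recomputed tag = 2d67; claimed = 2d67 → match.

valid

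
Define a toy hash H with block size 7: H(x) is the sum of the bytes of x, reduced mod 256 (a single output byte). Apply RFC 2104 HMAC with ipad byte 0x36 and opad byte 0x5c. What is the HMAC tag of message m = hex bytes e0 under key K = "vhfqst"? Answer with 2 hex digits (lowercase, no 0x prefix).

Key "vhfqst" = 76 68 66 71 73 74 is 6 bytes ≤ B = 7; zero-pad to 7 bytes: K' = 76 68 66 71 73 74 00.
K' ⊕ ipad = 40 5e 50 47 45 42 36.  K' ⊕ opad = 2a 34 3a 2d 2f 28 5c.
Inner input = (K'⊕ipad) ∥ m = 40 5e 50 47 45 42 36 ∥ e0.
Inner hash: sum = 64+94+80+71+69+66+54+224 = 722; mod 256 = 210 → d2.
Outer input = (K'⊕opad) ∥ inner = 2a 34 3a 2d 2f 28 5c ∥ d2.
Outer hash (tag): sum = 42+52+58+45+47+40+92+210 = 586; mod 256 = 74 → 4a.

4a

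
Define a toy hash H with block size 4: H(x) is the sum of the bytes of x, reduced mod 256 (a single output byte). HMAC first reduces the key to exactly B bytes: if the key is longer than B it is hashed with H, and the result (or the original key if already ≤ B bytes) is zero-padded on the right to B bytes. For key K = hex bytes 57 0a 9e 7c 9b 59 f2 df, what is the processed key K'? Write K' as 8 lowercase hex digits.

|K| = 8 > B = 4, so first hash the key.
H(K): sum = 87+10+158+124+155+89+242+223 = 1088; mod 256 = 64 → 40.
Zero-pad H(K) = 40 to 4 bytes: K' = 40 00 00 00.

40000000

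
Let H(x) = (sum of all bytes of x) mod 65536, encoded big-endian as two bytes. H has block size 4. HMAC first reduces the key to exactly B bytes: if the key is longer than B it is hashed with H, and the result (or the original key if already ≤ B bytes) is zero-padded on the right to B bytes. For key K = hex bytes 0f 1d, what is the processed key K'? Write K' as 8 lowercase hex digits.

Key hex bytes 0f 1d is 2 bytes ≤ B = 4; zero-pad to 4 bytes: K' = 0f 1d 00 00.

0f1d0000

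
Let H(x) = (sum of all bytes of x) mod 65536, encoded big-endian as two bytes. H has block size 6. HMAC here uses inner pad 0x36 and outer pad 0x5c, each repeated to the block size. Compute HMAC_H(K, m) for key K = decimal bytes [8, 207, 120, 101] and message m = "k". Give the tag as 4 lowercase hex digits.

02ad

Key decimal bytes [8, 207, 120, 101] = 08 cf 78 65 is 4 bytes ≤ B = 6; zero-pad to 6 bytes: K' = 08 cf 78 65 00 00.
K' ⊕ ipad = 3e f9 4e 53 36 36.  K' ⊕ opad = 54 93 24 39 5c 5c.
Inner input = (K'⊕ipad) ∥ m = 3e f9 4e 53 36 36 ∥ 6b.
Inner hash: sum = 62+249+78+83+54+54+107 = 687 → 02 af.
Outer input = (K'⊕opad) ∥ inner = 54 93 24 39 5c 5c ∥ 02 af.
Outer hash (tag): sum = 84+147+36+57+92+92+2+175 = 685 → 02 ad.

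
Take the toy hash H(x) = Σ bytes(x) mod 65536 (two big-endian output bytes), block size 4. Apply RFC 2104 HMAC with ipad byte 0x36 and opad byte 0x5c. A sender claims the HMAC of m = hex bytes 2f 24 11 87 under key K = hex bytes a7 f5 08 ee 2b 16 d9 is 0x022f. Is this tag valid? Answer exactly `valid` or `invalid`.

Key hex bytes a7 f5 08 ee 2b 16 d9 is 7 bytes > B = 4, so hash it first: H(key) = 03 ac, then zero-pad to 4 bytes: K' = 03 ac 00 00.
K' ⊕ ipad = 35 9a 36 36; K' ⊕ opad = 5f f0 5c 5c.
Inner hash: sum = 53+154+54+54+47+36+17+135 = 550 → 02 26.
Outer hash (recomputed tag): sum = 95+240+92+92+2+38 = 559 → 02 2f.
Recomputed tag = 022f; claimed = 022f → match.

valid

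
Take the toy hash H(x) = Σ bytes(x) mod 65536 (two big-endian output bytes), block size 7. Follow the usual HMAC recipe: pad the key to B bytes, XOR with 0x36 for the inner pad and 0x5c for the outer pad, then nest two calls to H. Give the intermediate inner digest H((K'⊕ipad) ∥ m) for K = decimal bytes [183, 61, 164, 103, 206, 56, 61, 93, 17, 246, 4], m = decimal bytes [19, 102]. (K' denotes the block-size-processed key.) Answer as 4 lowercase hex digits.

0255

Key decimal bytes [183, 61, 164, 103, 206, 56, 61, 93, 17, 246, 4] = b7 3d a4 67 ce 38 3d 5d 11 f6 04 is 11 bytes > B = 7, so hash it first: H(key) = 04 aa, then zero-pad to 7 bytes: K' = 04 aa 00 00 00 00 00.
K' ⊕ ipad = 32 9c 36 36 36 36 36.
Inner input = 32 9c 36 36 36 36 36 ∥ 13 66.
Inner hash: sum = 50+156+54+54+54+54+54+19+102 = 597 → 02 55.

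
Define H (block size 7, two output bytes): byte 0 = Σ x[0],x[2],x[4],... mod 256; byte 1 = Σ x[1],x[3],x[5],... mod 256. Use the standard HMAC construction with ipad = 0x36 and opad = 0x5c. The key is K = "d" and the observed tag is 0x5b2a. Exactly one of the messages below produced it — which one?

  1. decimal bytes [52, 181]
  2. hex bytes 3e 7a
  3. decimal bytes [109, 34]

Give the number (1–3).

Key "d" = 64 is 1 byte ≤ B = 7; zero-pad to 7 bytes: K' = 64 00 00 00 00 00 00.
K' ⊕ ipad = 52 36 36 36 36 36 36; K' ⊕ opad = 38 5c 5c 5c 5c 5c 5c.
m1: inner = H(52 36 36 36 36 36 36 34 b5) = a9 d6; tag = H(38 5c 5c 5c 5c 5c 5c a9 d6) = 22bd
m2: inner = H(52 36 36 36 36 36 36 3e 7a) = 6e e0; tag = H(38 5c 5c 5c 5c 5c 5c 6e e0) = 2c82
m3: inner = H(52 36 36 36 36 36 36 6d 22) = 16 0f; tag = H(38 5c 5c 5c 5c 5c 5c 16 0f) = 5b2a ← matches

3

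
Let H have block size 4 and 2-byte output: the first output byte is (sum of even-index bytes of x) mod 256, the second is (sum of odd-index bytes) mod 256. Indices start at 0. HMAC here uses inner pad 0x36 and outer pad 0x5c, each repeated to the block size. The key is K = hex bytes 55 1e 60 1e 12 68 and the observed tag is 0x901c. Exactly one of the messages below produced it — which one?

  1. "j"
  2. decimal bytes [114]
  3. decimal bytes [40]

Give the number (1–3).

Key hex bytes 55 1e 60 1e 12 68 is 6 bytes > B = 4, so hash it first: H(key) = c7 a4, then zero-pad to 4 bytes: K' = c7 a4 00 00.
K' ⊕ ipad = f1 92 36 36; K' ⊕ opad = 9b f8 5c 5c.
m1: inner = H(f1 92 36 36 6a) = 91 c8; tag = H(9b f8 5c 5c 91 c8) = 881c
m2: inner = H(f1 92 36 36 72) = 99 c8; tag = H(9b f8 5c 5c 99 c8) = 901c ← matches
m3: inner = H(f1 92 36 36 28) = 4f c8; tag = H(9b f8 5c 5c 4f c8) = 461c

2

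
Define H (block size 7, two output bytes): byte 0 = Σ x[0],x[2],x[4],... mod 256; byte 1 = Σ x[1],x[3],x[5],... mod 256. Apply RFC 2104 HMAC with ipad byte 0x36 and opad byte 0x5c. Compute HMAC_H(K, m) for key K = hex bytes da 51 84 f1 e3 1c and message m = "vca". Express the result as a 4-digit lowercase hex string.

a806

Key hex bytes da 51 84 f1 e3 1c is 6 bytes ≤ B = 7; zero-pad to 7 bytes: K' = da 51 84 f1 e3 1c 00.
K' ⊕ ipad = ec 67 b2 c7 d5 2a 36.  K' ⊕ opad = 86 0d d8 ad bf 40 5c.
Inner input = (K'⊕ipad) ∥ m = ec 67 b2 c7 d5 2a 36 ∥ 76 63 61.
Inner hash: even-index sum = 780 mod 256 = 12; odd-index sum = 559 mod 256 = 47 → 0c 2f.
Outer input = (K'⊕opad) ∥ inner = 86 0d d8 ad bf 40 5c ∥ 0c 2f.
Outer hash (tag): even-index sum = 680 mod 256 = 168; odd-index sum = 262 mod 256 = 6 → a8 06.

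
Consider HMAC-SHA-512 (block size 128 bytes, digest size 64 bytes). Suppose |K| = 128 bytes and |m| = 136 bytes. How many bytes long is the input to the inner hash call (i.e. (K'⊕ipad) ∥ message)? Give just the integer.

264

Key is 128 ≤ 128 bytes, zero-padded: |K'| = 128.
Inner input = (K'⊕ipad) ∥ m → 128 + 136 = 264 bytes.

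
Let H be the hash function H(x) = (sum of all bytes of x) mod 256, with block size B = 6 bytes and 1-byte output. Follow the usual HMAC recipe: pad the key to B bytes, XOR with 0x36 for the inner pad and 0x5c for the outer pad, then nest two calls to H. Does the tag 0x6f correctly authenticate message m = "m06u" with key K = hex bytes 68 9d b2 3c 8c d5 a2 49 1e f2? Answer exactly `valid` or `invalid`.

Key hex bytes 68 9d b2 3c 8c d5 a2 49 1e f2 is 10 bytes > B = 6, so hash it first: H(key) = 4f, then zero-pad to 6 bytes: K' = 4f 00 00 00 00 00.
K' ⊕ ipad = 79 36 36 36 36 36; K' ⊕ opad = 13 5c 5c 5c 5c 5c.
Inner hash: sum = 121+54+54+54+54+54+109+48+54+117 = 719; mod 256 = 207 → cf.
Outer hash (recomputed tag): sum = 19+92+92+92+92+92+207 = 686; mod 256 = 174 → ae.
Recomputed tag = ae; claimed = 6f → mismatch.

invalid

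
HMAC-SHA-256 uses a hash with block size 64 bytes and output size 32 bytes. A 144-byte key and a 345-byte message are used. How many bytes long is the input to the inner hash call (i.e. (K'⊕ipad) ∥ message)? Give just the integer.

409

Key is 144 > 64 bytes, so it is hashed to 32 bytes then zero-padded to 64: |K'| = 64.
Inner input = (K'⊕ipad) ∥ m → 64 + 345 = 409 bytes.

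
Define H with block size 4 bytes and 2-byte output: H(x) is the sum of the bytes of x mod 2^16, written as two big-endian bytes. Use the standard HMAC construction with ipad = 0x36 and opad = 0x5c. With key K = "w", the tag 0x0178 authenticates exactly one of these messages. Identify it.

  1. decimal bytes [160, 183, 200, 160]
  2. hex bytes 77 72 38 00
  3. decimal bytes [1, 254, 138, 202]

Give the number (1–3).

3

Key "w" = 77 is 1 byte ≤ B = 4; zero-pad to 4 bytes: K' = 77 00 00 00.
K' ⊕ ipad = 41 36 36 36; K' ⊕ opad = 2b 5c 5c 5c.
m1: inner = H(41 36 36 36 a0 b7 c8 a0) = 03 a2; tag = H(2b 5c 5c 5c 03 a2) = 01e4
m2: inner = H(41 36 36 36 77 72 38 00) = 02 04; tag = H(2b 5c 5c 5c 02 04) = 0145
m3: inner = H(41 36 36 36 01 fe 8a ca) = 03 36; tag = H(2b 5c 5c 5c 03 36) = 0178 ← matches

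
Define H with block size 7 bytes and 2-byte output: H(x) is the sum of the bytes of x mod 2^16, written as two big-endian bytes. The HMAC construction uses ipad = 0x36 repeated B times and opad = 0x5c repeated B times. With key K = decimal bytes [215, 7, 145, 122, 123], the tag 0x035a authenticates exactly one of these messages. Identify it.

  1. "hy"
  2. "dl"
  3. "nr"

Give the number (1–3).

1

Key decimal bytes [215, 7, 145, 122, 123] = d7 07 91 7a 7b is 5 bytes ≤ B = 7; zero-pad to 7 bytes: K' = d7 07 91 7a 7b 00 00.
K' ⊕ ipad = e1 31 a7 4c 4d 36 36; K' ⊕ opad = 8b 5b cd 26 27 5c 5c.
m1: inner = H(e1 31 a7 4c 4d 36 36 68 79) = 03 9f; tag = H(8b 5b cd 26 27 5c 5c 03 9f) = 035a ← matches
m2: inner = H(e1 31 a7 4c 4d 36 36 64 6c) = 03 8e; tag = H(8b 5b cd 26 27 5c 5c 03 8e) = 0349
m3: inner = H(e1 31 a7 4c 4d 36 36 6e 72) = 03 9e; tag = H(8b 5b cd 26 27 5c 5c 03 9e) = 0359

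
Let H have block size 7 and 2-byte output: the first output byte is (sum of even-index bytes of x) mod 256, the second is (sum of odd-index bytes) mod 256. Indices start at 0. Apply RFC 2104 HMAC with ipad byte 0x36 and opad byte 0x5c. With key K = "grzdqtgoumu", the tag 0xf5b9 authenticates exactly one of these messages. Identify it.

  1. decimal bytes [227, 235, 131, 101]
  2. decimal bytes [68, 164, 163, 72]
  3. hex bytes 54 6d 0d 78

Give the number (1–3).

Key "grzdqtgoumu" = 67 72 7a 64 71 74 67 6f 75 6d 75 is 11 bytes > B = 7, so hash it first: H(key) = a3 26, then zero-pad to 7 bytes: K' = a3 26 00 00 00 00 00.
K' ⊕ ipad = 95 10 36 36 36 36 36; K' ⊕ opad = ff 7a 5c 5c 5c 5c 5c.
m1: inner = H(95 10 36 36 36 36 36 e3 eb 83 65) = 87 e2; tag = H(ff 7a 5c 5c 5c 5c 5c 87 e2) = f5b9 ← matches
m2: inner = H(95 10 36 36 36 36 36 44 a4 a3 48) = 23 63; tag = H(ff 7a 5c 5c 5c 5c 5c 23 63) = 7655
m3: inner = H(95 10 36 36 36 36 36 54 6d 0d 78) = 1c dd; tag = H(ff 7a 5c 5c 5c 5c 5c 1c dd) = f04e

1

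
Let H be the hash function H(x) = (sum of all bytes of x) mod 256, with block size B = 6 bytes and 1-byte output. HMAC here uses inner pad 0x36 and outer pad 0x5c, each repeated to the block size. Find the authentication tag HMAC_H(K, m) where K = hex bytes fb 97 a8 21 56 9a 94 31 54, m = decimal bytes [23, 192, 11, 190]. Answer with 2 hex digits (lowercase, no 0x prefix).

04

Key hex bytes fb 97 a8 21 56 9a 94 31 54 is 9 bytes > B = 6, so hash it first: H(key) = 64, then zero-pad to 6 bytes: K' = 64 00 00 00 00 00.
K' ⊕ ipad = 52 36 36 36 36 36.  K' ⊕ opad = 38 5c 5c 5c 5c 5c.
Inner input = (K'⊕ipad) ∥ m = 52 36 36 36 36 36 ∥ 17 c0 0b be.
Inner hash: sum = 82+54+54+54+54+54+23+192+11+190 = 768; mod 256 = 0 → 00.
Outer input = (K'⊕opad) ∥ inner = 38 5c 5c 5c 5c 5c ∥ 00.
Outer hash (tag): sum = 56+92+92+92+92+92+0 = 516; mod 256 = 4 → 04.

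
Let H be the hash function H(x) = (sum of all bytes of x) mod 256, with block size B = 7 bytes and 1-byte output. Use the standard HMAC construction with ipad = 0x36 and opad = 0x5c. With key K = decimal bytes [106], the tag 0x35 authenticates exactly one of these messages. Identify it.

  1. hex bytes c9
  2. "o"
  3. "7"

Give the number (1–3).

3

Key decimal bytes [106] = 6a is 1 byte ≤ B = 7; zero-pad to 7 bytes: K' = 6a 00 00 00 00 00 00.
K' ⊕ ipad = 5c 36 36 36 36 36 36; K' ⊕ opad = 36 5c 5c 5c 5c 5c 5c.
m1: inner = H(5c 36 36 36 36 36 36 c9) = 69; tag = H(36 5c 5c 5c 5c 5c 5c 69) = c7
m2: inner = H(5c 36 36 36 36 36 36 6f) = 0f; tag = H(36 5c 5c 5c 5c 5c 5c 0f) = 6d
m3: inner = H(5c 36 36 36 36 36 36 37) = d7; tag = H(36 5c 5c 5c 5c 5c 5c d7) = 35 ← matches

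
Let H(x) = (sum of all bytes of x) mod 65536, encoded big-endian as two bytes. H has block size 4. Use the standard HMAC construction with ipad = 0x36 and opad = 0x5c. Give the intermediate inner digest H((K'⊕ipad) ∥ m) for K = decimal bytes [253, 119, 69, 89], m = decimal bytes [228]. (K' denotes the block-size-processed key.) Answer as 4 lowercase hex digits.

Key decimal bytes [253, 119, 69, 89] = fd 77 45 59 is exactly B = 4 bytes: K' = fd 77 45 59.
K' ⊕ ipad = cb 41 73 6f.
Inner input = cb 41 73 6f ∥ e4.
Inner hash: sum = 203+65+115+111+228 = 722 → 02 d2.

02d2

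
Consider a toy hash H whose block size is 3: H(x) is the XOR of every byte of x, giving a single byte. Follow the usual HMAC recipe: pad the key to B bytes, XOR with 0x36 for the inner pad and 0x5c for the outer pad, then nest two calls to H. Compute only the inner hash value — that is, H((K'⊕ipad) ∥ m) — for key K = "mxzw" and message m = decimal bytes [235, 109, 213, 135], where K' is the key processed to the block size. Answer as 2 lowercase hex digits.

fa

Key "mxzw" = 6d 78 7a 77 is 4 bytes > B = 3, so hash it first: H(key) = 18, then zero-pad to 3 bytes: K' = 18 00 00.
K' ⊕ ipad = 2e 36 36.
Inner input = 2e 36 36 ∥ eb 6d d5 87.
Inner hash: XOR 2e⊕36⊕36⊕eb⊕6d⊕d5⊕87 = fa.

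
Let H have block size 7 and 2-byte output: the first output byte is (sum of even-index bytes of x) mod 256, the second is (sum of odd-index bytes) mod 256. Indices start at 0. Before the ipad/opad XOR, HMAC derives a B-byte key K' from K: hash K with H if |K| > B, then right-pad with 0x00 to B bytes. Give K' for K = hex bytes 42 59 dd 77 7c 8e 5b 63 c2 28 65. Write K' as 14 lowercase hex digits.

|K| = 11 > B = 7, so first hash the key.
H(K): even-index sum = 797 mod 256 = 29; odd-index sum = 489 mod 256 = 233 → 1d e9.
Zero-pad H(K) = 1d e9 to 7 bytes: K' = 1d e9 00 00 00 00 00.

1de90000000000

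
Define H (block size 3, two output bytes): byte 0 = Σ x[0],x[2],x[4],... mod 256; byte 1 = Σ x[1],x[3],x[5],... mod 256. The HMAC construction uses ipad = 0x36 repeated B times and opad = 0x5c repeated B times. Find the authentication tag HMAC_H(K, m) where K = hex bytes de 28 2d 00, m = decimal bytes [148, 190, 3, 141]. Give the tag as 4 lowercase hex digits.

6832

Key hex bytes de 28 2d 00 is 4 bytes > B = 3, so hash it first: H(key) = 0b 28, then zero-pad to 3 bytes: K' = 0b 28 00.
K' ⊕ ipad = 3d 1e 36.  K' ⊕ opad = 57 74 5c.
Inner input = (K'⊕ipad) ∥ m = 3d 1e 36 ∥ 94 be 03 8d.
Inner hash: even-index sum = 446 mod 256 = 190; odd-index sum = 181 mod 256 = 181 → be b5.
Outer input = (K'⊕opad) ∥ inner = 57 74 5c ∥ be b5.
Outer hash (tag): even-index sum = 360 mod 256 = 104; odd-index sum = 306 mod 256 = 50 → 68 32.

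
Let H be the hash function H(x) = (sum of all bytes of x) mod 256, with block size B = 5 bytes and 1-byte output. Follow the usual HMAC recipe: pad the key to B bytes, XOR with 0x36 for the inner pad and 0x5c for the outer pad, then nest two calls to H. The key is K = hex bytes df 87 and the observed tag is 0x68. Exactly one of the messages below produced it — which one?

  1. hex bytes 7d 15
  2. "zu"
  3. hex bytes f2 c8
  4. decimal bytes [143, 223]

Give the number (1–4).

Key hex bytes df 87 is 2 bytes ≤ B = 5; zero-pad to 5 bytes: K' = df 87 00 00 00.
K' ⊕ ipad = e9 b1 36 36 36; K' ⊕ opad = 83 db 5c 5c 5c.
m1: inner = H(e9 b1 36 36 36 7d 15) = ce; tag = H(83 db 5c 5c 5c ce) = 40
m2: inner = H(e9 b1 36 36 36 7a 75) = 2b; tag = H(83 db 5c 5c 5c 2b) = 9d
m3: inner = H(e9 b1 36 36 36 f2 c8) = f6; tag = H(83 db 5c 5c 5c f6) = 68 ← matches
m4: inner = H(e9 b1 36 36 36 8f df) = aa; tag = H(83 db 5c 5c 5c aa) = 1c

3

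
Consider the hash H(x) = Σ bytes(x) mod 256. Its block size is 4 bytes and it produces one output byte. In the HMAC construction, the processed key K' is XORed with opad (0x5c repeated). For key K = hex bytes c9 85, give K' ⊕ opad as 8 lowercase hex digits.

Key hex bytes c9 85 is 2 bytes ≤ B = 4; zero-pad to 4 bytes: K' = c9 85 00 00.
XOR each byte with 0x5c: c9⊕5c=95, 85⊕5c=d9, 00⊕5c=5c, 00⊕5c=5c.

95d95c5c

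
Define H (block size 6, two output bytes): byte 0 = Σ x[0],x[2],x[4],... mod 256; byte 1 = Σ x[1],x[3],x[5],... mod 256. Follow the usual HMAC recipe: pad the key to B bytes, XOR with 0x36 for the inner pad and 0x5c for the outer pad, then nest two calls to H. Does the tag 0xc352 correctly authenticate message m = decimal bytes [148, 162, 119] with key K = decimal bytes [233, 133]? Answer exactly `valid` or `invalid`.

Key decimal bytes [233, 133] = e9 85 is 2 bytes ≤ B = 6; zero-pad to 6 bytes: K' = e9 85 00 00 00 00.
K' ⊕ ipad = df b3 36 36 36 36; K' ⊕ opad = b5 d9 5c 5c 5c 5c.
Inner hash: even-index sum = 598 mod 256 = 86; odd-index sum = 449 mod 256 = 193 → 56 c1.
Outer hash (recomputed tag): even-index sum = 451 mod 256 = 195; odd-index sum = 594 mod 256 = 82 → c3 52.
Recomputed tag = c352; claimed = c352 → match.

valid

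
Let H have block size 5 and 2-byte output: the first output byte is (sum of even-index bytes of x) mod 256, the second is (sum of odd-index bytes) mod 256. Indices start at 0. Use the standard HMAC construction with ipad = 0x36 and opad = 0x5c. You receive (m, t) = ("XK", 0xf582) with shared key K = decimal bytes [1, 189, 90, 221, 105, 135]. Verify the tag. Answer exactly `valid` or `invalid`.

valid

Key decimal bytes [1, 189, 90, 221, 105, 135] = 01 bd 5a dd 69 87 is 6 bytes > B = 5, so hash it first: H(key) = c4 21, then zero-pad to 5 bytes: K' = c4 21 00 00 00.
K' ⊕ ipad = f2 17 36 36 36; K' ⊕ opad = 98 7d 5c 5c 5c.
Inner hash: even-index sum = 425 mod 256 = 169; odd-index sum = 165 mod 256 = 165 → a9 a5.
Outer hash (recomputed tag): even-index sum = 501 mod 256 = 245; odd-index sum = 386 mod 256 = 130 → f5 82.
Recomputed tag = f582; claimed = f582 → match.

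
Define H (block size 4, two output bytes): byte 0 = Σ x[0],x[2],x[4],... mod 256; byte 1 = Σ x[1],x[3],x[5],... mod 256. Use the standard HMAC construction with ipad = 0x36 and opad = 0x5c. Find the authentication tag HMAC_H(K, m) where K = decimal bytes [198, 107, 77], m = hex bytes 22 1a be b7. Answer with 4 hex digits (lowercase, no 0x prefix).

f6f7

Key decimal bytes [198, 107, 77] = c6 6b 4d is 3 bytes ≤ B = 4; zero-pad to 4 bytes: K' = c6 6b 4d 00.
K' ⊕ ipad = f0 5d 7b 36.  K' ⊕ opad = 9a 37 11 5c.
Inner input = (K'⊕ipad) ∥ m = f0 5d 7b 36 ∥ 22 1a be b7.
Inner hash: even-index sum = 587 mod 256 = 75; odd-index sum = 356 mod 256 = 100 → 4b 64.
Outer input = (K'⊕opad) ∥ inner = 9a 37 11 5c ∥ 4b 64.
Outer hash (tag): even-index sum = 246 mod 256 = 246; odd-index sum = 247 mod 256 = 247 → f6 f7.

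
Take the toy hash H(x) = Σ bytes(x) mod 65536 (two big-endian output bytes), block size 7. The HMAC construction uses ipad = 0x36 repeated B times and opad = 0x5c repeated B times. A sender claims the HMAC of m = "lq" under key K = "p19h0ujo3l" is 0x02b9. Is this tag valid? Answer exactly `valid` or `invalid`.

Key "p19h0ujo3l" = 70 31 39 68 30 75 6a 6f 33 6c is 10 bytes > B = 7, so hash it first: H(key) = 03 5f, then zero-pad to 7 bytes: K' = 03 5f 00 00 00 00 00.
K' ⊕ ipad = 35 69 36 36 36 36 36; K' ⊕ opad = 5f 03 5c 5c 5c 5c 5c.
Inner hash: sum = 53+105+54+54+54+54+54+108+113 = 649 → 02 89.
Outer hash (recomputed tag): sum = 95+3+92+92+92+92+92+2+137 = 697 → 02 b9.
Recomputed tag = 02b9; claimed = 02b9 → match.

valid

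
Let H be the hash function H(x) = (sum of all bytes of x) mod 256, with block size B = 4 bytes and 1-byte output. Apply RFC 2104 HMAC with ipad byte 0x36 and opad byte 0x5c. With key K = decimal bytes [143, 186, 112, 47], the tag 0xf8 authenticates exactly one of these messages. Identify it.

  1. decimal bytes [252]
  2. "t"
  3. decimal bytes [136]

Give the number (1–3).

1

Key decimal bytes [143, 186, 112, 47] = 8f ba 70 2f is exactly B = 4 bytes: K' = 8f ba 70 2f.
K' ⊕ ipad = b9 8c 46 19; K' ⊕ opad = d3 e6 2c 73.
m1: inner = H(b9 8c 46 19 fc) = a0; tag = H(d3 e6 2c 73 a0) = f8 ← matches
m2: inner = H(b9 8c 46 19 74) = 18; tag = H(d3 e6 2c 73 18) = 70
m3: inner = H(b9 8c 46 19 88) = 2c; tag = H(d3 e6 2c 73 2c) = 84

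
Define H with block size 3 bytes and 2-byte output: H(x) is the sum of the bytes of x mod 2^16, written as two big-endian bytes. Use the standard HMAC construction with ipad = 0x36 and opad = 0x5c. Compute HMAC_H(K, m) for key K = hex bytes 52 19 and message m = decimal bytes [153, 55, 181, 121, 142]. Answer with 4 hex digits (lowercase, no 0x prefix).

0107

Key hex bytes 52 19 is 2 bytes ≤ B = 3; zero-pad to 3 bytes: K' = 52 19 00.
K' ⊕ ipad = 64 2f 36.  K' ⊕ opad = 0e 45 5c.
Inner input = (K'⊕ipad) ∥ m = 64 2f 36 ∥ 99 37 b5 79 8e.
Inner hash: sum = 100+47+54+153+55+181+121+142 = 853 → 03 55.
Outer input = (K'⊕opad) ∥ inner = 0e 45 5c ∥ 03 55.
Outer hash (tag): sum = 14+69+92+3+85 = 263 → 01 07.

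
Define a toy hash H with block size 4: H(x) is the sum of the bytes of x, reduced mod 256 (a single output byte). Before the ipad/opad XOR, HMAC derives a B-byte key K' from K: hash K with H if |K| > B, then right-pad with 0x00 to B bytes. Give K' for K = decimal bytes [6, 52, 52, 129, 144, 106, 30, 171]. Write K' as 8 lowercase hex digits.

|K| = 8 > B = 4, so first hash the key.
H(K): sum = 6+52+52+129+144+106+30+171 = 690; mod 256 = 178 → b2.
Zero-pad H(K) = b2 to 4 bytes: K' = b2 00 00 00.

b2000000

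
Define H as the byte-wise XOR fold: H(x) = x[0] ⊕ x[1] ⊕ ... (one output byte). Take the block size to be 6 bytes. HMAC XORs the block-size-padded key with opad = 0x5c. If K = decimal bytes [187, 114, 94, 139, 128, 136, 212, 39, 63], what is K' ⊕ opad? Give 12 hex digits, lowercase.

845c5c5c5c5c

Key decimal bytes [187, 114, 94, 139, 128, 136, 212, 39, 63] = bb 72 5e 8b 80 88 d4 27 3f is 9 bytes > B = 6, so hash it first: H(key) = d8, then zero-pad to 6 bytes: K' = d8 00 00 00 00 00.
XOR each byte with 0x5c: d8⊕5c=84, 00⊕5c=5c, 00⊕5c=5c, 00⊕5c=5c, 00⊕5c=5c, 00⊕5c=5c.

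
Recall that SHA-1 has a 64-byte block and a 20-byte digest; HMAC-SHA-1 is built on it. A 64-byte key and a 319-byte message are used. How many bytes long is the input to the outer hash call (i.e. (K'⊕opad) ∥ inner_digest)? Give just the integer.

84

Key is 64 ≤ 64 bytes, zero-padded: |K'| = 64.
Outer input = (K'⊕opad) ∥ H(inner) → 64 + 20 = 84 bytes.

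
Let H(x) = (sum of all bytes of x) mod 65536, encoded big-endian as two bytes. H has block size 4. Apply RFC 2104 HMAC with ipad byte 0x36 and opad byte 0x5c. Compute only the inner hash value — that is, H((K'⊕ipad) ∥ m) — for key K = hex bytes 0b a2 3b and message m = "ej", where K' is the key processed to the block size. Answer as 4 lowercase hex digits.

01e3

Key hex bytes 0b a2 3b is 3 bytes ≤ B = 4; zero-pad to 4 bytes: K' = 0b a2 3b 00.
K' ⊕ ipad = 3d 94 0d 36.
Inner input = 3d 94 0d 36 ∥ 65 6a.
Inner hash: sum = 61+148+13+54+101+106 = 483 → 01 e3.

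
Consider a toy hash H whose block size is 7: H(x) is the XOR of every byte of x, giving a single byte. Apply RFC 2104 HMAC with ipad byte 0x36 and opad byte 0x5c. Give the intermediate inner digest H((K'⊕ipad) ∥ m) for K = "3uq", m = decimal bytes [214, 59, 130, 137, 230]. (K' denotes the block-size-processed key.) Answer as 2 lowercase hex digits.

01

Key "3uq" = 33 75 71 is 3 bytes ≤ B = 7; zero-pad to 7 bytes: K' = 33 75 71 00 00 00 00.
K' ⊕ ipad = 05 43 47 36 36 36 36.
Inner input = 05 43 47 36 36 36 36 ∥ d6 3b 82 89 e6.
Inner hash: XOR 05⊕43⊕47⊕36⊕36⊕36⊕36⊕d6⊕3b⊕82⊕89⊕e6 = 01.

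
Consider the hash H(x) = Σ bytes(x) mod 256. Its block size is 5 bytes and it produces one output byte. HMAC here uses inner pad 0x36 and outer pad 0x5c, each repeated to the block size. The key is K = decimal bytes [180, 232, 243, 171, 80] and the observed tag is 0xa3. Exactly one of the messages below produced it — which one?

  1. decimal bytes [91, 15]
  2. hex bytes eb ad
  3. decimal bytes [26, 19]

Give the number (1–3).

Key decimal bytes [180, 232, 243, 171, 80] = b4 e8 f3 ab 50 is exactly B = 5 bytes: K' = b4 e8 f3 ab 50.
K' ⊕ ipad = 82 de c5 9d 66; K' ⊕ opad = e8 b4 af f7 0c.
m1: inner = H(82 de c5 9d 66 5b 0f) = 92; tag = H(e8 b4 af f7 0c 92) = e0
m2: inner = H(82 de c5 9d 66 eb ad) = c0; tag = H(e8 b4 af f7 0c c0) = 0e
m3: inner = H(82 de c5 9d 66 1a 13) = 55; tag = H(e8 b4 af f7 0c 55) = a3 ← matches

3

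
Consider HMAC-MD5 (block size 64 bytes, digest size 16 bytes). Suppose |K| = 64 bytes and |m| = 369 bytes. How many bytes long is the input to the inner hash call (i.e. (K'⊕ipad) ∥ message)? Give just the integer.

433

Key is 64 ≤ 64 bytes, zero-padded: |K'| = 64.
Inner input = (K'⊕ipad) ∥ m → 64 + 369 = 433 bytes.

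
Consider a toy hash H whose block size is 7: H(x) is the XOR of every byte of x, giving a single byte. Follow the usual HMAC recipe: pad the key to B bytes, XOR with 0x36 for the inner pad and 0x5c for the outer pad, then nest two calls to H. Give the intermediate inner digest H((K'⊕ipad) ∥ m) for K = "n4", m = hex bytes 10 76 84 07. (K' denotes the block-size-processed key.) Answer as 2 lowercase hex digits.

Key "n4" = 6e 34 is 2 bytes ≤ B = 7; zero-pad to 7 bytes: K' = 6e 34 00 00 00 00 00.
K' ⊕ ipad = 58 02 36 36 36 36 36.
Inner input = 58 02 36 36 36 36 36 ∥ 10 76 84 07.
Inner hash: XOR 58⊕02⊕36⊕36⊕36⊕36⊕36⊕10⊕76⊕84⊕07 = 89.

89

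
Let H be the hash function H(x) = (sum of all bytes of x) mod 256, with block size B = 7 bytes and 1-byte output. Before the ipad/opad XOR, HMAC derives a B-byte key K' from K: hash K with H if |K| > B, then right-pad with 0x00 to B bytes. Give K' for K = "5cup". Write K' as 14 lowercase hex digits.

35637570000000

Key "5cup" = 35 63 75 70 is 4 bytes ≤ B = 7; zero-pad to 7 bytes: K' = 35 63 75 70 00 00 00.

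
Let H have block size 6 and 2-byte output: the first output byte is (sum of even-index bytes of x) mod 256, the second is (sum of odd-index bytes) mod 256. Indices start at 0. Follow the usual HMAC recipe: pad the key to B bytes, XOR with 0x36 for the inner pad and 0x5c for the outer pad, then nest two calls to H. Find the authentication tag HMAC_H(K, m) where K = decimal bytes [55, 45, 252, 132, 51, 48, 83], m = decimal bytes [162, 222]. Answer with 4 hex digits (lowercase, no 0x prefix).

Key decimal bytes [55, 45, 252, 132, 51, 48, 83] = 37 2d fc 84 33 30 53 is 7 bytes > B = 6, so hash it first: H(key) = b9 e1, then zero-pad to 6 bytes: K' = b9 e1 00 00 00 00.
K' ⊕ ipad = 8f d7 36 36 36 36.  K' ⊕ opad = e5 bd 5c 5c 5c 5c.
Inner input = (K'⊕ipad) ∥ m = 8f d7 36 36 36 36 ∥ a2 de.
Inner hash: even-index sum = 413 mod 256 = 157; odd-index sum = 545 mod 256 = 33 → 9d 21.
Outer input = (K'⊕opad) ∥ inner = e5 bd 5c 5c 5c 5c ∥ 9d 21.
Outer hash (tag): even-index sum = 570 mod 256 = 58; odd-index sum = 406 mod 256 = 150 → 3a 96.

3a96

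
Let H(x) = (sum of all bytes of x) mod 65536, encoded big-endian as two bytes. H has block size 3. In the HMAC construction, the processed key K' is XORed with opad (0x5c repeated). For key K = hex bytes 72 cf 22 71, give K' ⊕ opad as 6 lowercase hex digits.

Key hex bytes 72 cf 22 71 is 4 bytes > B = 3, so hash it first: H(key) = 01 d4, then zero-pad to 3 bytes: K' = 01 d4 00.
XOR each byte with 0x5c: 01⊕5c=5d, d4⊕5c=88, 00⊕5c=5c.

5d885c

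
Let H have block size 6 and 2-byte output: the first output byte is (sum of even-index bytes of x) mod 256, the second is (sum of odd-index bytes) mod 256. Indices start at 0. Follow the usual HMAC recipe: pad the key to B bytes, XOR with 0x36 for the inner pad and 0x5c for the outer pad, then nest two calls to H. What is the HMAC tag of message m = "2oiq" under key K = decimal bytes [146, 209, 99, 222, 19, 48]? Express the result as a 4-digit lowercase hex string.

Key decimal bytes [146, 209, 99, 222, 19, 48] = 92 d1 63 de 13 30 is exactly B = 6 bytes: K' = 92 d1 63 de 13 30.
K' ⊕ ipad = a4 e7 55 e8 25 06.  K' ⊕ opad = ce 8d 3f 82 4f 6c.
Inner input = (K'⊕ipad) ∥ m = a4 e7 55 e8 25 06 ∥ 32 6f 69 71.
Inner hash: even-index sum = 441 mod 256 = 185; odd-index sum = 693 mod 256 = 181 → b9 b5.
Outer input = (K'⊕opad) ∥ inner = ce 8d 3f 82 4f 6c ∥ b9 b5.
Outer hash (tag): even-index sum = 533 mod 256 = 21; odd-index sum = 560 mod 256 = 48 → 15 30.

1530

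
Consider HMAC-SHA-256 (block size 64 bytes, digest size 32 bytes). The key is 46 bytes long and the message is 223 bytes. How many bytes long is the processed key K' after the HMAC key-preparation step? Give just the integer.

64

Key is 46 ≤ 64 bytes, zero-padded: |K'| = 64.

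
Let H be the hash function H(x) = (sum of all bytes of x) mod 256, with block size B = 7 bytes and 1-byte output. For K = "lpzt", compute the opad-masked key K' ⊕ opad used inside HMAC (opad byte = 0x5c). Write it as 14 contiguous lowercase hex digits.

Key "lpzt" = 6c 70 7a 74 is 4 bytes ≤ B = 7; zero-pad to 7 bytes: K' = 6c 70 7a 74 00 00 00.
XOR each byte with 0x5c: 6c⊕5c=30, 70⊕5c=2c, 7a⊕5c=26, 74⊕5c=28, 00⊕5c=5c, 00⊕5c=5c, 00⊕5c=5c.

302c26285c5c5c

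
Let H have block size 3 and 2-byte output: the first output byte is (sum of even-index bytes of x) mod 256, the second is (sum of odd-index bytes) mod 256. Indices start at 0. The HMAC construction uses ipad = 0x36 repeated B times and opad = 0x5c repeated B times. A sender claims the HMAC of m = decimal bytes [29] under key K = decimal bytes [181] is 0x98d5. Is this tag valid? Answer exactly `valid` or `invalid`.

Key decimal bytes [181] = b5 is 1 byte ≤ B = 3; zero-pad to 3 bytes: K' = b5 00 00.
K' ⊕ ipad = 83 36 36; K' ⊕ opad = e9 5c 5c.
Inner hash: even-index sum = 185 mod 256 = 185; odd-index sum = 83 mod 256 = 83 → b9 53.
Outer hash (recomputed tag): even-index sum = 408 mod 256 = 152; odd-index sum = 277 mod 256 = 21 → 98 15.
Recomputed tag = 9815; claimed = 98d5 → mismatch.

invalid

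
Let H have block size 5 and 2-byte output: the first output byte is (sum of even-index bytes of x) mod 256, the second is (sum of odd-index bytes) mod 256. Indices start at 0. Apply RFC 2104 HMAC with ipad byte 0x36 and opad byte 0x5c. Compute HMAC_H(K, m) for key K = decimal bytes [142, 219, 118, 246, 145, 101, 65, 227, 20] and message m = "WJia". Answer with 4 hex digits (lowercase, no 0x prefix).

9394

Key decimal bytes [142, 219, 118, 246, 145, 101, 65, 227, 20] = 8e db 76 f6 91 65 41 e3 14 is 9 bytes > B = 5, so hash it first: H(key) = ea 19, then zero-pad to 5 bytes: K' = ea 19 00 00 00.
K' ⊕ ipad = dc 2f 36 36 36.  K' ⊕ opad = b6 45 5c 5c 5c.
Inner input = (K'⊕ipad) ∥ m = dc 2f 36 36 36 ∥ 57 4a 69 61.
Inner hash: even-index sum = 499 mod 256 = 243; odd-index sum = 293 mod 256 = 37 → f3 25.
Outer input = (K'⊕opad) ∥ inner = b6 45 5c 5c 5c ∥ f3 25.
Outer hash (tag): even-index sum = 403 mod 256 = 147; odd-index sum = 404 mod 256 = 148 → 93 94.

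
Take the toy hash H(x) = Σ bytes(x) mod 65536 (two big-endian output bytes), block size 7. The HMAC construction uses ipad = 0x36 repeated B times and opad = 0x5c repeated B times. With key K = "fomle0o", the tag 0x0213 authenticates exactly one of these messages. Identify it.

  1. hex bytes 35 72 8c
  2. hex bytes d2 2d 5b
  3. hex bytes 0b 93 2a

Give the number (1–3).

2

Key "fomle0o" = 66 6f 6d 6c 65 30 6f is exactly B = 7 bytes: K' = 66 6f 6d 6c 65 30 6f.
K' ⊕ ipad = 50 59 5b 5a 53 06 59; K' ⊕ opad = 3a 33 31 30 39 6c 33.
m1: inner = H(50 59 5b 5a 53 06 59 35 72 8c) = 03 43; tag = H(3a 33 31 30 39 6c 33 03 43) = 01ec
m2: inner = H(50 59 5b 5a 53 06 59 d2 2d 5b) = 03 6a; tag = H(3a 33 31 30 39 6c 33 03 6a) = 0213 ← matches
m3: inner = H(50 59 5b 5a 53 06 59 0b 93 2a) = 02 d8; tag = H(3a 33 31 30 39 6c 33 02 d8) = 0280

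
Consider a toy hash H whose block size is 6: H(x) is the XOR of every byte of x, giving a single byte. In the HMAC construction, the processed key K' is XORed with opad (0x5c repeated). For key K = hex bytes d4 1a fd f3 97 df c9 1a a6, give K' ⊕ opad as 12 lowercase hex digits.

a15c5c5c5c5c

Key hex bytes d4 1a fd f3 97 df c9 1a a6 is 9 bytes > B = 6, so hash it first: H(key) = fd, then zero-pad to 6 bytes: K' = fd 00 00 00 00 00.
XOR each byte with 0x5c: fd⊕5c=a1, 00⊕5c=5c, 00⊕5c=5c, 00⊕5c=5c, 00⊕5c=5c, 00⊕5c=5c.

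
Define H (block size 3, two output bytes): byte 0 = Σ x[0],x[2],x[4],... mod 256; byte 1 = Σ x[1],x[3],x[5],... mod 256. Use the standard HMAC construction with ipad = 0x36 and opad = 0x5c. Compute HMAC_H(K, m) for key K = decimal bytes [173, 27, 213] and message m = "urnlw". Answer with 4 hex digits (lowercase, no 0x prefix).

Key decimal bytes [173, 27, 213] = ad 1b d5 is exactly B = 3 bytes: K' = ad 1b d5.
K' ⊕ ipad = 9b 2d e3.  K' ⊕ opad = f1 47 89.
Inner input = (K'⊕ipad) ∥ m = 9b 2d e3 ∥ 75 72 6e 6c 77.
Inner hash: even-index sum = 604 mod 256 = 92; odd-index sum = 391 mod 256 = 135 → 5c 87.
Outer input = (K'⊕opad) ∥ inner = f1 47 89 ∥ 5c 87.
Outer hash (tag): even-index sum = 513 mod 256 = 1; odd-index sum = 163 mod 256 = 163 → 01 a3.

01a3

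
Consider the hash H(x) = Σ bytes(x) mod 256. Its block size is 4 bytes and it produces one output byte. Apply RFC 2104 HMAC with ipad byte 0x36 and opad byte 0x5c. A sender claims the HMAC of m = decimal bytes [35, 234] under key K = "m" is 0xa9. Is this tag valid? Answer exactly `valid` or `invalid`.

Key "m" = 6d is 1 byte ≤ B = 4; zero-pad to 4 bytes: K' = 6d 00 00 00.
K' ⊕ ipad = 5b 36 36 36; K' ⊕ opad = 31 5c 5c 5c.
Inner hash: sum = 91+54+54+54+35+234 = 522; mod 256 = 10 → 0a.
Outer hash (recomputed tag): sum = 49+92+92+92+10 = 335; mod 256 = 79 → 4f.
Recomputed tag = 4f; claimed = a9 → mismatch.

invalid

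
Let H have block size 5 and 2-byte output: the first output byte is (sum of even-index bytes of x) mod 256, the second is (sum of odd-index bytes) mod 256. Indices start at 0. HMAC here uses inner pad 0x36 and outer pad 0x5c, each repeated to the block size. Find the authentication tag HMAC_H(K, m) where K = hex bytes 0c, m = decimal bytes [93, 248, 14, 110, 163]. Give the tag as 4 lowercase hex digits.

82c4

Key hex bytes 0c is 1 byte ≤ B = 5; zero-pad to 5 bytes: K' = 0c 00 00 00 00.
K' ⊕ ipad = 3a 36 36 36 36.  K' ⊕ opad = 50 5c 5c 5c 5c.
Inner input = (K'⊕ipad) ∥ m = 3a 36 36 36 36 ∥ 5d f8 0e 6e a3.
Inner hash: even-index sum = 524 mod 256 = 12; odd-index sum = 378 mod 256 = 122 → 0c 7a.
Outer input = (K'⊕opad) ∥ inner = 50 5c 5c 5c 5c ∥ 0c 7a.
Outer hash (tag): even-index sum = 386 mod 256 = 130; odd-index sum = 196 mod 256 = 196 → 82 c4.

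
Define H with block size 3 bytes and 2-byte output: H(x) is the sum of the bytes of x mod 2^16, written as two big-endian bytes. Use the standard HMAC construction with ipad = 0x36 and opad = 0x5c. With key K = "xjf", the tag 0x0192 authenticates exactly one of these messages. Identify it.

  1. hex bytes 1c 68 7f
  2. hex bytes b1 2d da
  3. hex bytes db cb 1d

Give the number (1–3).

1

Key "xjf" = 78 6a 66 is exactly B = 3 bytes: K' = 78 6a 66.
K' ⊕ ipad = 4e 5c 50; K' ⊕ opad = 24 36 3a.
m1: inner = H(4e 5c 50 1c 68 7f) = 01 fd; tag = H(24 36 3a 01 fd) = 0192 ← matches
m2: inner = H(4e 5c 50 b1 2d da) = 02 b2; tag = H(24 36 3a 02 b2) = 0148
m3: inner = H(4e 5c 50 db cb 1d) = 02 bd; tag = H(24 36 3a 02 bd) = 0153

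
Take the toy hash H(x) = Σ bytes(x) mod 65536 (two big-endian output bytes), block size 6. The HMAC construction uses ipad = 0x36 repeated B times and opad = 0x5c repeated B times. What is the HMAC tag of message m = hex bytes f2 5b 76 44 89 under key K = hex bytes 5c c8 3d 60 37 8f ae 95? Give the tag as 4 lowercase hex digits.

0302

Key hex bytes 5c c8 3d 60 37 8f ae 95 is 8 bytes > B = 6, so hash it first: H(key) = 03 ca, then zero-pad to 6 bytes: K' = 03 ca 00 00 00 00.
K' ⊕ ipad = 35 fc 36 36 36 36.  K' ⊕ opad = 5f 96 5c 5c 5c 5c.
Inner input = (K'⊕ipad) ∥ m = 35 fc 36 36 36 36 ∥ f2 5b 76 44 89.
Inner hash: sum = 53+252+54+54+54+54+242+91+118+68+137 = 1177 → 04 99.
Outer input = (K'⊕opad) ∥ inner = 5f 96 5c 5c 5c 5c ∥ 04 99.
Outer hash (tag): sum = 95+150+92+92+92+92+4+153 = 770 → 03 02.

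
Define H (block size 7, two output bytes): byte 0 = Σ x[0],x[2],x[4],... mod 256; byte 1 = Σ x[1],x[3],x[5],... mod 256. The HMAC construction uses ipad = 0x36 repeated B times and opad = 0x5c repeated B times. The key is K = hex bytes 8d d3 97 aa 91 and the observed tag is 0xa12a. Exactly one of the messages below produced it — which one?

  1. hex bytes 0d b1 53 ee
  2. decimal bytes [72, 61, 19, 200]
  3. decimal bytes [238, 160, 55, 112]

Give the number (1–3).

Key hex bytes 8d d3 97 aa 91 is 5 bytes ≤ B = 7; zero-pad to 7 bytes: K' = 8d d3 97 aa 91 00 00.
K' ⊕ ipad = bb e5 a1 9c a7 36 36; K' ⊕ opad = d1 8f cb f6 cd 5c 5c.
m1: inner = H(bb e5 a1 9c a7 36 36 0d b1 53 ee) = d8 17; tag = H(d1 8f cb f6 cd 5c 5c d8 17) = dcb9
m2: inner = H(bb e5 a1 9c a7 36 36 48 3d 13 c8) = 3e 12; tag = H(d1 8f cb f6 cd 5c 5c 3e 12) = d71f
m3: inner = H(bb e5 a1 9c a7 36 36 ee a0 37 70) = 49 dc; tag = H(d1 8f cb f6 cd 5c 5c 49 dc) = a12a ← matches

3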